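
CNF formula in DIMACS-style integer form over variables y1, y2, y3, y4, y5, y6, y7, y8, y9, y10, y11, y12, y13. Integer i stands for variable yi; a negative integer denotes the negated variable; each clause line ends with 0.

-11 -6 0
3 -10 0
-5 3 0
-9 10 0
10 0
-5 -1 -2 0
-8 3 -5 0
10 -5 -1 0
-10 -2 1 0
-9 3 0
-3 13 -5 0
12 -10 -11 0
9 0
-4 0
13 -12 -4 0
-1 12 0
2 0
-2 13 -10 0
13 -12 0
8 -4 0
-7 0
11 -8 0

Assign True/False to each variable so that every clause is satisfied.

(y10) is a unit clause, so y10 = True.
The clause (y3) is unit: y3 must be True.
Unit propagation: (y9) forces y9 = True.
The clause (¬y4) is unit: y4 must be False.
The clause (y2) is unit: y2 must be True.
Unit propagation: (y1) forces y1 = True.
The clause (¬y5) is unit: y5 must be False.
The clause (y12) is unit: y12 must be True.
Unit propagation: (y13) forces y13 = True.
The clause (¬y7) is unit: y7 must be False.
Pure literal: y6 appears only negated; assign y6 = False.
y8 occurs only negated in the remaining clauses — set y8 = False.
y11 is now unconstrained; take y11 = False.

y1=True, y2=True, y3=True, y4=False, y5=False, y6=False, y7=False, y8=False, y9=True, y10=True, y11=False, y12=True, y13=True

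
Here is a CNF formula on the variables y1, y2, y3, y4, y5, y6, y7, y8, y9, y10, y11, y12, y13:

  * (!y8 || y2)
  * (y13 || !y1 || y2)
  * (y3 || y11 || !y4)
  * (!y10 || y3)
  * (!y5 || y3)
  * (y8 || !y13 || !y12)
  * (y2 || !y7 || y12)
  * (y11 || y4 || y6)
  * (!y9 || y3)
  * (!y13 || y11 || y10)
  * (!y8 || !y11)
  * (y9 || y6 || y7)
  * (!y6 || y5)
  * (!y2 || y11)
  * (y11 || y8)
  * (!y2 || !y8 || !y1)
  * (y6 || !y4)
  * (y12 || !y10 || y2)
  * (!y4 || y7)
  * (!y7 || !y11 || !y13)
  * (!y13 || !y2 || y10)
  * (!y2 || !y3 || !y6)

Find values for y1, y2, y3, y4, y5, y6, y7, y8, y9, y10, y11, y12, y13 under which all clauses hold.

y1 = False, y2 = False, y3 = True, y4 = False, y5 = False, y6 = False, y7 = True, y8 = False, y9 = False, y10 = True, y11 = True, y12 = True, y13 = False

Pure literal: y1 appears only negated; assign y1 = False.
Branch on y2: take y2 = False.
  then y8 is forced to False.
  then y11 is forced to True.
Branch on y3: take y3 = True.
Set y4 = False and propagate.
The remaining clauses are satisfied by y5 = False, y6 = False, y7 = True, y9 = False, y10 = True, y12 = True, y13 = False.
Check each clause:
  1. (y2 || !y8) — !y8 is true.
  2. (!y1 || y2 || y13) — !y1 is true.
  3. (y3 || !y4 || y11) — y11 is true.
  4. (!y10 || y3) — y3 is true.
  5. (!y5 || y3) — y3 is true.
  6. (y8 || !y13 || !y12) — !y13 is true.
  7. (y12 || y2 || !y7) — y12 is true.
  8. (y6 || y4 || y11) — y11 is true.
  9. (!y9 || y3) — y3 is true.
  10. (y11 || y10 || !y13) — y11 is true.
  11. (!y8 || !y11) — !y8 is true.
  12. (y6 || y9 || y7) — y7 is true.
  13. (y5 || !y6) — !y6 is true.
  14. (!y2 || y11) — y11 is true.
  15. (y8 || y11) — y11 is true.
  16. (!y1 || !y8 || !y2) — !y8 is true.
  17. (y6 || !y4) — !y4 is true.
  18. (!y10 || y2 || y12) — y12 is true.
  19. (y7 || !y4) — !y4 is true.
  20. (!y13 || !y11 || !y7) — !y13 is true.
  21. (y10 || !y2 || !y13) — y10 is true.
  22. (!y3 || !y6 || !y2) — !y6 is true.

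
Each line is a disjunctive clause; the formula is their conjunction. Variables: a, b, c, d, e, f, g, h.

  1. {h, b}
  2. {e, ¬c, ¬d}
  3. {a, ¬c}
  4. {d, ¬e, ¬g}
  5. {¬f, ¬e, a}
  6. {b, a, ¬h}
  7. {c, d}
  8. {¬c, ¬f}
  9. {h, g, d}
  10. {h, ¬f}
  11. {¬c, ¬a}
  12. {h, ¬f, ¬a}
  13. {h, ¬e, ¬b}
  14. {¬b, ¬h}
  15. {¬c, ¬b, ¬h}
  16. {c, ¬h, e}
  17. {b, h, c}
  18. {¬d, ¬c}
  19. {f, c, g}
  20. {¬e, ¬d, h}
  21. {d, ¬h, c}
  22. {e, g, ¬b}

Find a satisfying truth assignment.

Try a = True.
  then c is forced to False.
  then d is forced to True.
For the remaining variables, b = False, e = True, f = True, g = True, h = True works.

a = T  b = F  c = F  d = T  e = T  f = T  g = T  h = T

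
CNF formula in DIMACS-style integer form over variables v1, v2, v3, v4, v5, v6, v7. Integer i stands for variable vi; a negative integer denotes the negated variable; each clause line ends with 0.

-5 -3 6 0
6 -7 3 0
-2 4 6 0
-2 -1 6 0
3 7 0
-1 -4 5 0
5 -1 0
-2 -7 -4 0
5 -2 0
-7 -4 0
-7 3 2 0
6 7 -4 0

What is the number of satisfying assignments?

Split on v7, then v2.
  v7=1, v2=1: remaining (v1,v3,v4,v5,v6) ∈ {(0,0,0,1,1); (0,1,0,1,1); (1,0,0,1,1); (1,1,0,1,1)} — 4.
  v7=1, v2=0: remaining (v1,v3,v4,v5,v6) ∈ {(0,1,0,0,0); (0,1,0,0,1); (0,1,0,1,1); (1,1,0,1,1)} — 4.
  v7=0, v2=1: remaining (v1,v3,v4,v5,v6) ∈ {(0,1,0,1,1); (0,1,1,1,1); (1,1,0,1,1); (1,1,1,1,1)} — 4.
  v7=0, v2=0: 7 of the 32 assignments to (v1,v3,v4,v5,v6) work.
Total: 4 + 4 + 4 + 7 = 19.

19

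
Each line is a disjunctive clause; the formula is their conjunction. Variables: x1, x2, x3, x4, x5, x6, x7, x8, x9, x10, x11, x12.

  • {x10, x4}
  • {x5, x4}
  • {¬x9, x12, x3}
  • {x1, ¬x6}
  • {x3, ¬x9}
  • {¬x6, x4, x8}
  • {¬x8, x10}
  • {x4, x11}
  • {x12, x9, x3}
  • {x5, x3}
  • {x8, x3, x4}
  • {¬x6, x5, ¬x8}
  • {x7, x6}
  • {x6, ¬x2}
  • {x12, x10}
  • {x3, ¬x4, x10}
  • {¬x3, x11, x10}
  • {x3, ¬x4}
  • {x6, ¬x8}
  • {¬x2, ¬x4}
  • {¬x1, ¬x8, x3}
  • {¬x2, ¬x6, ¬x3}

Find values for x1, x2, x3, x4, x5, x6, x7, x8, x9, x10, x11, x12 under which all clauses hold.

x1=T, x2=F, x3=T, x4=T, x5=F, x6=T, x7=F, x8=F, x9=F, x10=T, x11=F, x12=F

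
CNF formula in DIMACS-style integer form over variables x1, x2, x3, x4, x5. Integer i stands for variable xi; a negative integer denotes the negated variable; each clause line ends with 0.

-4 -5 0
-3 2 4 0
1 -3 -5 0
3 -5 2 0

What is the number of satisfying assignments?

17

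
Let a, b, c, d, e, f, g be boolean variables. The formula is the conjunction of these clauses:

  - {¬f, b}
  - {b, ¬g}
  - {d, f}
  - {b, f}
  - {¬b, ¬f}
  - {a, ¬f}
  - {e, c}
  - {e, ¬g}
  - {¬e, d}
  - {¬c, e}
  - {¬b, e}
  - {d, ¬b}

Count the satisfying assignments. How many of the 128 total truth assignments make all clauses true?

Satisfying assignments:
  a=0 b=1 c=0 d=1 e=1 f=0 g=0
  a=0 b=1 c=0 d=1 e=1 f=0 g=1
  a=0 b=1 c=1 d=1 e=1 f=0 g=0
  a=0 b=1 c=1 d=1 e=1 f=0 g=1
  a=1 b=1 c=0 d=1 e=1 f=0 g=0
  a=1 b=1 c=0 d=1 e=1 f=0 g=1
  a=1 b=1 c=1 d=1 e=1 f=0 g=0
  a=1 b=1 c=1 d=1 e=1 f=0 g=1
That's 8 in total.

8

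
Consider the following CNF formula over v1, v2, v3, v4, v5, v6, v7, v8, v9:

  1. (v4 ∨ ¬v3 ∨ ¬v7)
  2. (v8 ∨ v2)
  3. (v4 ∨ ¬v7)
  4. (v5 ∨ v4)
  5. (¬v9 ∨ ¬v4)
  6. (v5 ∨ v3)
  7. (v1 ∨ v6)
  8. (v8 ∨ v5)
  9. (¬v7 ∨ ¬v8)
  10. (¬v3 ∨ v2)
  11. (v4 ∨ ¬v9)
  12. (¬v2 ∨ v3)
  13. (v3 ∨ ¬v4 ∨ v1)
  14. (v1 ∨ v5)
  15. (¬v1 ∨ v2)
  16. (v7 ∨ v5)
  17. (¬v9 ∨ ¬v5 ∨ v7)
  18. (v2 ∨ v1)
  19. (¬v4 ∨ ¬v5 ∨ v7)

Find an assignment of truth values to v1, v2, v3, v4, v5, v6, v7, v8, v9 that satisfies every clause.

v1=T  v2=T  v3=T  v4=F  v5=T  v6=T  v7=F  v8=F  v9=F

Check each clause:
  1. (¬v3 ∨ v4 ∨ ¬v7) — ¬v7 is true.
  2. (v2 ∨ v8) — v2 is true.
  3. (v4 ∨ ¬v7) — ¬v7 is true.
  4. (v4 ∨ v5) — v5 is true.
  5. (¬v9 ∨ ¬v4) — ¬v4 is true.
  6. (v3 ∨ v5) — v3 is true.
  7. (v1 ∨ v6) — v1 is true.
  8. (v5 ∨ v8) — v5 is true.
  9. (¬v7 ∨ ¬v8) — ¬v8 is true.
  10. (¬v3 ∨ v2) — v2 is true.
  11. (v4 ∨ ¬v9) — ¬v9 is true.
  12. (v3 ∨ ¬v2) — v3 is true.
  13. (¬v4 ∨ v3 ∨ v1) — v1 is true.
  14. (v1 ∨ v5) — v1 is true.
  15. (v2 ∨ ¬v1) — v2 is true.
  16. (v5 ∨ v7) — v5 is true.
  17. (v7 ∨ ¬v9 ∨ ¬v5) — ¬v9 is true.
  18. (v2 ∨ v1) — v1 is true.
  19. (¬v4 ∨ v7 ∨ ¬v5) — ¬v4 is true.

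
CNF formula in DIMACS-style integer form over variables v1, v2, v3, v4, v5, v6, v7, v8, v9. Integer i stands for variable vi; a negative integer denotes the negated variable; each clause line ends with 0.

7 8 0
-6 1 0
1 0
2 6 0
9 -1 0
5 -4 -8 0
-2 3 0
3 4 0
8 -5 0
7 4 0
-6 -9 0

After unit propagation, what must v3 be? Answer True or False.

True

Unit clause (v1) sets v1 = True.
In (v9 \/ ~v1), ~v1 is now false; v9 must hold, so v9 = True.
In (~v6 \/ ~v9), ~v9 is now false; ~v6 must hold, so v6 = False.
From (v2 \/ v6) and v6 = False: v2 = True.
From (v3 \/ ~v2) and v2 = True: v3 = True.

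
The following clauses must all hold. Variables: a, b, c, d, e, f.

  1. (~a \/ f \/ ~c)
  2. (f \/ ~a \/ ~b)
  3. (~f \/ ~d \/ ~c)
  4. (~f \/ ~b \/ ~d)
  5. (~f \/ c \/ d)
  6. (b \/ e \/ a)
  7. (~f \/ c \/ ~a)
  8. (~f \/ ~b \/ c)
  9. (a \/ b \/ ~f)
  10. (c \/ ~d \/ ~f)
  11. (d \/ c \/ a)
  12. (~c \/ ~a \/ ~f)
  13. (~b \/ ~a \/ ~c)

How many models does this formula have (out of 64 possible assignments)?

15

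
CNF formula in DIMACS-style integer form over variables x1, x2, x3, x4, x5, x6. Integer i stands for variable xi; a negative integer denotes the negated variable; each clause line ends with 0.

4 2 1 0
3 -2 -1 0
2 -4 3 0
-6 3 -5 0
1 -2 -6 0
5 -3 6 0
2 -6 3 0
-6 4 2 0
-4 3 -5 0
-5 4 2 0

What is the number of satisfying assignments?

Case analysis on x2 and x3:
  x2=1, x3=1: x4 free; 4 ways for (x1,x5,x6) × 2^1 = 8.
  x2=1, x3=0: remaining (x1,x4,x5,x6) ∈ {(0,0,0,0); (0,0,1,0); (0,1,0,0)} — 3.
  x2=0, x3=1: x1 free; 3 ways for (x4,x5,x6) × 2^1 = 6.
  x2=0, x3=0: remaining (x1,x4,x5,x6) ∈ {(1,0,0,0)} — 1.
Total: 8 + 3 + 6 + 1 = 18.

18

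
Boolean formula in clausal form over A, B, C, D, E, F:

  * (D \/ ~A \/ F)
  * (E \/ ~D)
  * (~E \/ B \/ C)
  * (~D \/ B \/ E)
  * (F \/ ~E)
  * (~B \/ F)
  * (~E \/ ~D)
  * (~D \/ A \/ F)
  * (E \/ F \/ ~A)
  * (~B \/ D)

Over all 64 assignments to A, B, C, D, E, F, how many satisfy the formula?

8

Split on D, then E.
  D=T, E=T: a clause becomes empty — 0.
  D=T, E=F: a clause becomes empty — 0.
  D=F, E=T: remaining (A,B,C,F) ∈ {(F,F,T,T); (T,F,T,T)} — 2.
  D=F, E=F: C free; 3 ways for (A,B,F) × 2^1 = 6.
Total: 0 + 0 + 2 + 6 = 8.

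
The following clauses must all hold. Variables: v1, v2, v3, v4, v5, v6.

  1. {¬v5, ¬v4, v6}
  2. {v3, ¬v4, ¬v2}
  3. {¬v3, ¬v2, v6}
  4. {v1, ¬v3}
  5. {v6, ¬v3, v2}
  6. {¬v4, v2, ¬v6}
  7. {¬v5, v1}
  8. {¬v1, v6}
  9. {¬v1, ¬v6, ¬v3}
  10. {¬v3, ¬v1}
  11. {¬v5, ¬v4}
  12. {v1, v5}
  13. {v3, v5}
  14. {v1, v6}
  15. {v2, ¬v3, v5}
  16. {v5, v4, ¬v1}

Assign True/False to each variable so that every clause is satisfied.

Set v1 = True and propagate.
  then v6 is forced to True.
  then v3 is forced to False.
  then v5 is forced to True.
  then v4 is forced to False.
v2 is now unconstrained; take v2 = True.
Every clause has at least one true literal under this assignment.

v1 = T, v2 = T, v3 = F, v4 = F, v5 = T, v6 = T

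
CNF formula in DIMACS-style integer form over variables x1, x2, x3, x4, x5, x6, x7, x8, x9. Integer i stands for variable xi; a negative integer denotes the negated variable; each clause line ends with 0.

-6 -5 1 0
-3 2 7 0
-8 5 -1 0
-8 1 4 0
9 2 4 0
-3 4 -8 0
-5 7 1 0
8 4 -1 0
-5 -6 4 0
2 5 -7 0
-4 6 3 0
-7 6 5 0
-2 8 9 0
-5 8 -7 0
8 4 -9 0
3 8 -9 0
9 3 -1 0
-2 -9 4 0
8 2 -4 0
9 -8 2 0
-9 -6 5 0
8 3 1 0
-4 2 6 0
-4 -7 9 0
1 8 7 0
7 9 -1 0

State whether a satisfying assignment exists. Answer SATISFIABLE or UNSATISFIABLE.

SATISFIABLE

Branch on x1: take x1 = False.
Branch on x2: take x2 = True.
The remaining clauses are satisfied by x3 = True, x4 = True, x5 = False, x6 = True, x7 = False, x8 = True, x9 = False.
Every clause has at least one true literal under this assignment.
So x1=False, x2=True, x3=True, x4=True, x5=False, x6=True, x7=False, x8=True, x9=False is a satisfying assignment.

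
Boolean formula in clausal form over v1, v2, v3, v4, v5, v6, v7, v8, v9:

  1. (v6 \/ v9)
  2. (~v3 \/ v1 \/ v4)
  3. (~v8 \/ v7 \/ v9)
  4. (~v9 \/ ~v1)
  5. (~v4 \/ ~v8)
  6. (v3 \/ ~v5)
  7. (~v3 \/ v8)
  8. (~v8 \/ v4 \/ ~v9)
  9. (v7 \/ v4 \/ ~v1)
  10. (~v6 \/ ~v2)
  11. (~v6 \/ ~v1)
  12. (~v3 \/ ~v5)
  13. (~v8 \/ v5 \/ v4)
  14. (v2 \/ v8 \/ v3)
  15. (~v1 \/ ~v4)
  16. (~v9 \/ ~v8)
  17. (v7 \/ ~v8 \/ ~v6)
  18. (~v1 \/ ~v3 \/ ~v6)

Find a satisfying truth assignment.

v1=False, v2=True, v3=False, v4=False, v5=False, v6=False, v7=False, v8=False, v9=True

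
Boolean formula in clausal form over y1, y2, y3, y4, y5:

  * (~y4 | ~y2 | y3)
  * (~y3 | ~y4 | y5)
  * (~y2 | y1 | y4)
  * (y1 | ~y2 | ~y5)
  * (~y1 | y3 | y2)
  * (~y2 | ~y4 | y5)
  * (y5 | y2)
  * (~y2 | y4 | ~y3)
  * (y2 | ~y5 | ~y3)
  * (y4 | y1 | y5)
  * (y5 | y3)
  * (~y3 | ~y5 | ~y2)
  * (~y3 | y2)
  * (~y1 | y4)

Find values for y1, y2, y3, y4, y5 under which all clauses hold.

Set y1 = False and propagate.
Branch on y2: take y2 = False.
  then y5 is forced to True.
  then y3 is forced to False.
y4 is now unconstrained; take y4 = True.
Every clause has at least one true literal under this assignment.

y1=F  y2=F  y3=F  y4=T  y5=T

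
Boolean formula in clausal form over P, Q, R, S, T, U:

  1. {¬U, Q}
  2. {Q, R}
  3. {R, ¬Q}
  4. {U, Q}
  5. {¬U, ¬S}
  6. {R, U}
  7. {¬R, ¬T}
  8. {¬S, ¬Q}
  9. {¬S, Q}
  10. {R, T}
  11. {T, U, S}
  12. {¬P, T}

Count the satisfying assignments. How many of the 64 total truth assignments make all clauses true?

The models are:
  P=F Q=T R=T S=F T=F U=T
That's 1 in total.

1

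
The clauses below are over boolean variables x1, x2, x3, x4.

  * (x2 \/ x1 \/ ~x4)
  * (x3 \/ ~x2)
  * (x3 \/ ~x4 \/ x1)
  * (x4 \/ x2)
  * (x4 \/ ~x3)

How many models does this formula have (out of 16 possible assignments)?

4

Satisfying assignments:
  x1=0 x2=1 x3=1 x4=1
  x1=1 x2=0 x3=0 x4=1
  x1=1 x2=0 x3=1 x4=1
  x1=1 x2=1 x3=1 x4=1
Count: 4.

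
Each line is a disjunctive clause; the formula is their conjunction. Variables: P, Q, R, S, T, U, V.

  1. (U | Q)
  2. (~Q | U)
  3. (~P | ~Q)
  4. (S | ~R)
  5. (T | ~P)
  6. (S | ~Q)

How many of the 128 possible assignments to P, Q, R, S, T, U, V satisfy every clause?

26

Case analysis on Q and P:
  Q=T, P=T: a clause becomes empty — 0.
  Q=T, P=F: forces S=T; U=T; R, T, V free → 2^3 = 8.
  Q=F, P=T: V free; 3 ways for (R,S,T,U) × 2^1 = 6.
  Q=F, P=F: T, V free; 3 ways for (R,S,U) × 2^2 = 12.
Total: 0 + 8 + 6 + 12 = 26.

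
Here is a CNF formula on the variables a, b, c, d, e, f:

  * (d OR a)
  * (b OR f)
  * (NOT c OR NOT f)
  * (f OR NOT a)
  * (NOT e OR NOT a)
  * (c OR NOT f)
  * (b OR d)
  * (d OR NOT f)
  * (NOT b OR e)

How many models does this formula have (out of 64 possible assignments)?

2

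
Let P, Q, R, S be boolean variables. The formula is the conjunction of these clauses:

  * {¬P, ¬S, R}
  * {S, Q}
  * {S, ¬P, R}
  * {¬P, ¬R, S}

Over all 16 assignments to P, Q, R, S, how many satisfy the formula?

8

Case analysis on S and P:
  S=1, P=1: remaining (Q,R) ∈ {(0,1); (1,1)} — 2.
  S=1, P=0: remaining (Q,R) ∈ {(0,0); (0,1); (1,0); (1,1)} — 4.
  S=0, P=1: a clause becomes empty — 0.
  S=0, P=0: remaining (Q,R) ∈ {(1,0); (1,1)} — 2.
Total: 2 + 4 + 0 + 2 = 8.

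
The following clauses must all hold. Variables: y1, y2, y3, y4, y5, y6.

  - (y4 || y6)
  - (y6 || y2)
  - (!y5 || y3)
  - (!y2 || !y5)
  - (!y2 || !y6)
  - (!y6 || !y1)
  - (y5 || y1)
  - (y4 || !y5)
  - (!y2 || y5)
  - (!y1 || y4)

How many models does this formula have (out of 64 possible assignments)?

1

Satisfying assignments:
  y1=F y2=F y3=T y4=T y5=T y6=T
Count: 1.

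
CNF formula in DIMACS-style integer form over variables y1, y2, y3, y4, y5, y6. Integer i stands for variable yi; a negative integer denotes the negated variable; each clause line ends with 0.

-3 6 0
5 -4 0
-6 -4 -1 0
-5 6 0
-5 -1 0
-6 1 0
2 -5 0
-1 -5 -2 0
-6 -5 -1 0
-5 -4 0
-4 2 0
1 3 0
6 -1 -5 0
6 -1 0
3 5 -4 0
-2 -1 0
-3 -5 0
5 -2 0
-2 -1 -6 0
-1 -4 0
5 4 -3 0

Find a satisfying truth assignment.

y1=T, y2=F, y3=F, y4=F, y5=F, y6=T

Check each clause:
  1. (y6 || !y3) — !y3 is true.
  2. (y5 || !y4) — !y4 is true.
  3. (!y1 || !y4 || !y6) — !y4 is true.
  4. (y6 || !y5) — !y5 is true.
  5. (!y5 || !y1) — !y5 is true.
  6. (y1 || !y6) — y1 is true.
  7. (y2 || !y5) — !y5 is true.
  8. (!y1 || !y5 || !y2) — !y5 is true.
  9. (!y6 || !y5 || !y1) — !y5 is true.
  10. (!y4 || !y5) — !y5 is true.
  11. (!y4 || y2) — !y4 is true.
  12. (y3 || y1) — y1 is true.
  13. (!y5 || y6 || !y1) — !y5 is true.
  14. (!y1 || y6) — y6 is true.
  15. (y3 || y5 || !y4) — !y4 is true.
  16. (!y2 || !y1) — !y2 is true.
  17. (!y3 || !y5) — !y5 is true.
  18. (y5 || !y2) — !y2 is true.
  19. (!y2 || !y1 || !y6) — !y2 is true.
  20. (!y1 || !y4) — !y4 is true.
  21. (y4 || y5 || !y3) — !y3 is true.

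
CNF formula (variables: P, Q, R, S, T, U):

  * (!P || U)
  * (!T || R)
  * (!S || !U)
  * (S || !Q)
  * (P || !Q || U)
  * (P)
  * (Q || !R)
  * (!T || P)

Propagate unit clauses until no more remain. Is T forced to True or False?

Unit clause (P) sets P = True.
(U || !P): since P = True, the clause reduces to (U). U = True.
In (!S || !U), !U is now false; !S must hold, so S = False.
(S || !Q) with S = False leaves only !Q, so Q = False.
From (Q || !R) and Q = False: R = False.
In (!T || R), R is now false; !T must hold, so T = False.

False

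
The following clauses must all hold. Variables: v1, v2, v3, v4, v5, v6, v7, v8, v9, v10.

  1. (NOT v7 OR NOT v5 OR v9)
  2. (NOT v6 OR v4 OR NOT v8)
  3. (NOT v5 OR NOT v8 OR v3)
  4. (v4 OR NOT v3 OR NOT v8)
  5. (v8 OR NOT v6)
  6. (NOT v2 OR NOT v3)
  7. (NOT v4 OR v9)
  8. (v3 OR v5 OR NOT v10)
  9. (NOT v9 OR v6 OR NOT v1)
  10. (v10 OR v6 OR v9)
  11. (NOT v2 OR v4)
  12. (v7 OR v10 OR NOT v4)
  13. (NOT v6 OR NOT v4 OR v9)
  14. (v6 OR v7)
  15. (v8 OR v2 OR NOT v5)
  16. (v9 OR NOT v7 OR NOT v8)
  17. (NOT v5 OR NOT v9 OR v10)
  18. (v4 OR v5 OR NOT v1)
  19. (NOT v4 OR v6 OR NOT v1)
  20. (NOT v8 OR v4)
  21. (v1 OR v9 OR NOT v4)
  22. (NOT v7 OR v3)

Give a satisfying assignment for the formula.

v1=False  v2=False  v3=True  v4=False  v5=False  v6=False  v7=True  v8=False  v9=True  v10=True

Check each clause:
  1. (NOT v7 OR NOT v5 OR v9) — NOT v5 is true.
  2. (NOT v8 OR v4 OR NOT v6) — NOT v8 is true.
  3. (NOT v5 OR NOT v8 OR v3) — NOT v8 is true.
  4. (NOT v8 OR v4 OR NOT v3) — NOT v8 is true.
  5. (NOT v6 OR v8) — NOT v6 is true.
  6. (NOT v2 OR NOT v3) — NOT v2 is true.
  7. (NOT v4 OR v9) — v9 is true.
  8. (v3 OR NOT v10 OR v5) — v3 is true.
  9. (v6 OR NOT v1 OR NOT v9) — NOT v1 is true.
  10. (v10 OR v9 OR v6) — v9 is true.
  11. (NOT v2 OR v4) — NOT v2 is true.
  12. (v7 OR v10 OR NOT v4) — v10 is true.
  13. (NOT v6 OR NOT v4 OR v9) — v9 is true.
  14. (v6 OR v7) — v7 is true.
  15. (v8 OR v2 OR NOT v5) — NOT v5 is true.
  16. (v9 OR NOT v8 OR NOT v7) — NOT v8 is true.
  17. (NOT v5 OR NOT v9 OR v10) — v10 is true.
  18. (v5 OR v4 OR NOT v1) — NOT v1 is true.
  19. (NOT v4 OR v6 OR NOT v1) — NOT v4 is true.
  20. (v4 OR NOT v8) — NOT v8 is true.
  21. (v1 OR v9 OR NOT v4) — NOT v4 is true.
  22. (v3 OR NOT v7) — v3 is true.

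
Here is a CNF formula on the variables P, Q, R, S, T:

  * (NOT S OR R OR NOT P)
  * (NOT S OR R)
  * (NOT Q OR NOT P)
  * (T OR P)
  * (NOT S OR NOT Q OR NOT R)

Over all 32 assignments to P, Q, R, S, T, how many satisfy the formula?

11

Case analysis on P and R:
  P=T, R=T: remaining (Q,S,T) ∈ {(F,F,F); (F,F,T); (F,T,F); (F,T,T)} — 4.
  P=T, R=F: remaining (Q,S,T) ∈ {(F,F,F); (F,F,T)} — 2.
  P=F, R=T: remaining (Q,S,T) ∈ {(F,F,T); (F,T,T); (T,F,T)} — 3.
  P=F, R=F: remaining (Q,S,T) ∈ {(F,F,T); (T,F,T)} — 2.
Total: 4 + 2 + 3 + 2 = 11.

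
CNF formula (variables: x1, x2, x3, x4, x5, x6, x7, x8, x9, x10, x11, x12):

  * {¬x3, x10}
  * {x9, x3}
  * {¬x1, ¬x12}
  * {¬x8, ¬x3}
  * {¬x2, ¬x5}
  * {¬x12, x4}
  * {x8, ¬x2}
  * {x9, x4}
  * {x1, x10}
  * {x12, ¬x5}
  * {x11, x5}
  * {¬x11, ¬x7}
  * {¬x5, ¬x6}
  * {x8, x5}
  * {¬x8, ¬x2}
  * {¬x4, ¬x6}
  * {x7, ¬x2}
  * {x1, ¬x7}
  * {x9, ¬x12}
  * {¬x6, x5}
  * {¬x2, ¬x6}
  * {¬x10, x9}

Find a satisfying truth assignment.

x1=True  x2=False  x3=False  x4=True  x5=False  x6=False  x7=False  x8=True  x9=True  x10=True  x11=True  x12=False

Pure literal: x2 appears only negated; assign x2 = False.
x6 occurs only negated in the remaining clauses — set x6 = False.
Branch on x1: take x1 = True.
  then x12 is forced to False.
  then x5 is forced to False.
  then x11 is forced to True.
  then x7 is forced to False.
  then x8 is forced to True.
  then x3 is forced to False.
  then x9 is forced to True.
x4, x10 are now unconstrained; take x4 = True, x10 = True.
Check each clause:
  1. {x10, ¬x3} — x10 is true.
  2. {x9, x3} — x9 is true.
  3. {¬x12, ¬x1} — ¬x12 is true.
  4. {¬x8, ¬x3} — ¬x3 is true.
  5. {¬x2, ¬x5} — ¬x5 is true.
  6. {x4, ¬x12} — x4 is true.
  7. {x8, ¬x2} — x8 is true.
  8. {x4, x9} — x9 is true.
  9. {x10, x1} — x1 is true.
  10. {x12, ¬x5} — ¬x5 is true.
  11. {x5, x11} — x11 is true.
  12. {¬x11, ¬x7} — ¬x7 is true.
  13. {¬x5, ¬x6} — ¬x6 is true.
  14. {x5, x8} — x8 is true.
  15. {¬x2, ¬x8} — ¬x2 is true.
  16. {¬x6, ¬x4} — ¬x6 is true.
  17. {¬x2, x7} — ¬x2 is true.
  18. {¬x7, x1} — x1 is true.
  19. {¬x12, x9} — x9 is true.
  20. {¬x6, x5} — ¬x6 is true.
  21. {¬x2, ¬x6} — ¬x6 is true.
  22. {¬x10, x9} — x9 is true.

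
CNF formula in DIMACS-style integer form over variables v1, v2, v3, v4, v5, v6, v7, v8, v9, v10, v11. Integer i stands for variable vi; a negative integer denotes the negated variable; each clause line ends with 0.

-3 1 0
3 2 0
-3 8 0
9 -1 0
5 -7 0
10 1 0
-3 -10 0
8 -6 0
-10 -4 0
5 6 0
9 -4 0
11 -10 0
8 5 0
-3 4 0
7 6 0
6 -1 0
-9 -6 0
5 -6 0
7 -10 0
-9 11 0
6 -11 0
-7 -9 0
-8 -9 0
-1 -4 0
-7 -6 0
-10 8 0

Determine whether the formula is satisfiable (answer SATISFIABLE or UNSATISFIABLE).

UNSATISFIABLE

v6 = True:
  propagation gives v8=True, v9=False, v1=False, v3=False; an empty clause results — contradiction.
v6 = False:
  propagation gives v5=True, v7=True, v1=False, v3=False; an empty clause results — contradiction.
Every branch closes, so no satisfying assignment exists.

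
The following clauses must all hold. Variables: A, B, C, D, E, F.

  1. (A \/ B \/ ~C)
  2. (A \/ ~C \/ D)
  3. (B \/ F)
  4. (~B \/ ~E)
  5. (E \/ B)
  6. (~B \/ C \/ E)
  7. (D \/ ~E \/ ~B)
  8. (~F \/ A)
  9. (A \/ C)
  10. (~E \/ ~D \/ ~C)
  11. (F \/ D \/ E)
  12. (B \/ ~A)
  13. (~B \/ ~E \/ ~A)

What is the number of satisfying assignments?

Satisfying assignments:
  A=0 B=1 C=1 D=1 E=0 F=0
  A=1 B=1 C=1 D=0 E=0 F=1
  A=1 B=1 C=1 D=1 E=0 F=0
  A=1 B=1 C=1 D=1 E=0 F=1
Count: 4.

4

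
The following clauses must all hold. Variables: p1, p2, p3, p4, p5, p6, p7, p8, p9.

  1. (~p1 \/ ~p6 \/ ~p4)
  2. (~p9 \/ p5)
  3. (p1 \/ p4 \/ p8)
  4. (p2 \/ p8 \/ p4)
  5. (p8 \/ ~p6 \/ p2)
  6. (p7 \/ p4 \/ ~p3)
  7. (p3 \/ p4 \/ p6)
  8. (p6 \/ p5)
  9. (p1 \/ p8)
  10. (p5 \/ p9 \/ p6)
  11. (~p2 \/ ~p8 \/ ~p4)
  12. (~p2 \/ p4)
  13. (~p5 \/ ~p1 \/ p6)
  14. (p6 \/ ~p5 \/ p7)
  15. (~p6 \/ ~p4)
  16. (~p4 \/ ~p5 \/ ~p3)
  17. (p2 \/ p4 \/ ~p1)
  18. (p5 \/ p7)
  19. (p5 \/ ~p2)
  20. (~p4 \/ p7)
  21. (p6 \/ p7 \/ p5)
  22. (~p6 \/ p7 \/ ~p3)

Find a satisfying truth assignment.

p7 occurs only positively in the remaining clauses — set p7 = True.
Branch on p1: take p1 = False.
  then p8 is forced to True.
Branch on p2: take p2 = False.
For the remaining variables, p3 = True, p4 = False, p5 = True, p6 = True, p9 = False works.
Every clause has at least one true literal under this assignment.
Check each clause:
  1. (~p4 \/ ~p6 \/ ~p1) — ~p4 is true.
  2. (~p9 \/ p5) — p5 is true.
  3. (p8 \/ p1 \/ p4) — p8 is true.
  4. (p4 \/ p2 \/ p8) — p8 is true.
  5. (p8 \/ p2 \/ ~p6) — p8 is true.
  6. (~p3 \/ p7 \/ p4) — p7 is true.
  7. (p4 \/ p3 \/ p6) — p3 is true.
  8. (p6 \/ p5) — p5 is true.
  9. (p1 \/ p8) — p8 is true.
  10. (p6 \/ p5 \/ p9) — p5 is true.
  11. (~p2 \/ ~p8 \/ ~p4) — ~p4 is true.
  12. (p4 \/ ~p2) — ~p2 is true.
  13. (p6 \/ ~p5 \/ ~p1) — ~p1 is true.
  14. (p7 \/ ~p5 \/ p6) — p6 is true.
  15. (~p6 \/ ~p4) — ~p4 is true.
  16. (~p4 \/ ~p5 \/ ~p3) — ~p4 is true.
  17. (~p1 \/ p4 \/ p2) — ~p1 is true.
  18. (p7 \/ p5) — p5 is true.
  19. (p5 \/ ~p2) — p5 is true.
  20. (~p4 \/ p7) — ~p4 is true.
  21. (p6 \/ p7 \/ p5) — p5 is true.
  22. (p7 \/ ~p3 \/ ~p6) — p7 is true.

p1=F, p2=F, p3=T, p4=F, p5=T, p6=T, p7=T, p8=T, p9=F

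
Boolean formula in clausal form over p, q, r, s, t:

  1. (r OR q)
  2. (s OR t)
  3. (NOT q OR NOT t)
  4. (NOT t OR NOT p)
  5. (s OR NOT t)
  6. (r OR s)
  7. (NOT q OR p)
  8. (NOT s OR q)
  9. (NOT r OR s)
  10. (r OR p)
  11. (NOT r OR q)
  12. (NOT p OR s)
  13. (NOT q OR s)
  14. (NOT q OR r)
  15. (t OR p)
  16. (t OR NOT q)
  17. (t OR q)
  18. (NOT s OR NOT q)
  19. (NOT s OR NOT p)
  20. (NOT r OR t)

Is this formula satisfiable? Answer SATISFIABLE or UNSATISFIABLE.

UNSATISFIABLE

q = True:
  propagation gives t=False; an empty clause results — contradiction.
q = False:
  propagation gives r=True; an empty clause results — contradiction.
Every branch closes, so no satisfying assignment exists.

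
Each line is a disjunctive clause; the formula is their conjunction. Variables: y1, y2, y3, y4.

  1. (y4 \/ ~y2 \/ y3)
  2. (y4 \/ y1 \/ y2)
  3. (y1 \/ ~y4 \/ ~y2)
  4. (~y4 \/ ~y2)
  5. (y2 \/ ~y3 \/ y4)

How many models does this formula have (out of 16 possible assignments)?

7

Split on y2, then y4.
  y2=1, y4=1: a clause becomes empty — 0.
  y2=1, y4=0: remaining (y1,y3) ∈ {(0,1); (1,1)} — 2.
  y2=0, y4=1: remaining (y1,y3) ∈ {(0,0); (0,1); (1,0); (1,1)} — 4.
  y2=0, y4=0: remaining (y1,y3) ∈ {(1,0)} — 1.
Total: 0 + 2 + 4 + 1 = 7.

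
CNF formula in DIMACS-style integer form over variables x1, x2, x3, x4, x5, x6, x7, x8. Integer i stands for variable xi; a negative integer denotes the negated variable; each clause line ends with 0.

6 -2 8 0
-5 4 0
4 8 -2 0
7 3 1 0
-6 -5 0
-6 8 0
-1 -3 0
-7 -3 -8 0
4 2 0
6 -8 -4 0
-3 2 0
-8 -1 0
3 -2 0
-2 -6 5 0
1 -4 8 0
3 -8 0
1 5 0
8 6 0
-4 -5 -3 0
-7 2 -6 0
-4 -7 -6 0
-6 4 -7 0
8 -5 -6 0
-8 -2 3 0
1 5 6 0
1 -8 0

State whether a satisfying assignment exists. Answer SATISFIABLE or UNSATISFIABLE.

UNSATISFIABLE

x8 = True:
  propagation gives x1=False; an empty clause results — contradiction.
x8 = False:
  propagation gives x6=False; an empty clause results — contradiction.
Every branch closes, so no satisfying assignment exists.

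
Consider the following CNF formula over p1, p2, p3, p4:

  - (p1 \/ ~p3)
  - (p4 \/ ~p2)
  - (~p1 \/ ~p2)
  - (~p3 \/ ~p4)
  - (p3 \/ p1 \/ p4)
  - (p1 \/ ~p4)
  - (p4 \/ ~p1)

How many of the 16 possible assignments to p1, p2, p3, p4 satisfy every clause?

The models are:
  p1=T p2=F p3=F p4=T
That's 1 in total.

1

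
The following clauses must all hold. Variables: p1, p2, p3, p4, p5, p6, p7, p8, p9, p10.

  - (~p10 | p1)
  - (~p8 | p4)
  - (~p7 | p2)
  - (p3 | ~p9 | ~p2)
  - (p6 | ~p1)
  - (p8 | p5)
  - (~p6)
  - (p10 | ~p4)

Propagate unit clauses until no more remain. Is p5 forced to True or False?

True

(~p6) stands alone — p6 = False.
(p6 | ~p1): since p6 = False, the clause reduces to (~p1). p1 = False.
(p1 | ~p10) with p1 = False leaves only ~p10, so p10 = False.
(p10 | ~p4): since p10 = False, the clause reduces to (~p4). p4 = False.
(~p8 | p4) with p4 = False leaves only ~p8, so p8 = False.
From (p5 | p8) and p8 = False: p5 = True.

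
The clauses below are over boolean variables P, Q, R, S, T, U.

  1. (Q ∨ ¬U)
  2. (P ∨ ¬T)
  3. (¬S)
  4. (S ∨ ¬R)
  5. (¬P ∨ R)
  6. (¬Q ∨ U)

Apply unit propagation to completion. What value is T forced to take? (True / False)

False

Unit clause (¬S) sets S = False.
(¬R ∨ S) with S = False leaves only ¬R, so R = False.
From (¬P ∨ R) and R = False: P = False.
(¬T ∨ P) with P = False leaves only ¬T, so T = False.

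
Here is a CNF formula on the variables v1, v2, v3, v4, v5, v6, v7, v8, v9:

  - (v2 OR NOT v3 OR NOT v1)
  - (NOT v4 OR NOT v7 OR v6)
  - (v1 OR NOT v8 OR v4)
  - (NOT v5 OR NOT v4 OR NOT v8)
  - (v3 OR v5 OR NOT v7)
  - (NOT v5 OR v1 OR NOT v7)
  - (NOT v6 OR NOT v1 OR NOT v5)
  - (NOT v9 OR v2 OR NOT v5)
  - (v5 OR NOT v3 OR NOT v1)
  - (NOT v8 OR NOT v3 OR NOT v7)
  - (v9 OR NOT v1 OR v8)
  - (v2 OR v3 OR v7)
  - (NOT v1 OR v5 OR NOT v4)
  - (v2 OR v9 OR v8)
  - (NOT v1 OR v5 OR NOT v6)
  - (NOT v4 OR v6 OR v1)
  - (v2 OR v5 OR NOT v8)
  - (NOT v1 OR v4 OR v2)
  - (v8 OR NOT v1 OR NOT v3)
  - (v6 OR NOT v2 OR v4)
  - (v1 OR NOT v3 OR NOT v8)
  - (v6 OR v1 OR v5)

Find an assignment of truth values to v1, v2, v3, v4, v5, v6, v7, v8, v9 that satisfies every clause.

Try v1 = False.
Try v2 = True.
Branch on v3: take v3 = False.
The remaining clauses are satisfied by v4 = True, v5 = False, v6 = True, v7 = False, v8 = False, v9 = False.

v1 = False, v2 = True, v3 = False, v4 = True, v5 = False, v6 = True, v7 = False, v8 = False, v9 = False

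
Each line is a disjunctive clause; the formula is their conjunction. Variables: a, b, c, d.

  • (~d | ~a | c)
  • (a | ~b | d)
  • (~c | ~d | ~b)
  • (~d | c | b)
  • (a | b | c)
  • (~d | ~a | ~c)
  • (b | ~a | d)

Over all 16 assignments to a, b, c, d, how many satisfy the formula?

The models are:
  a=0 b=0 c=1 d=0
  a=0 b=0 c=1 d=1
  a=0 b=1 c=0 d=1
  a=1 b=1 c=0 d=0
  a=1 b=1 c=1 d=0
Count: 5.

5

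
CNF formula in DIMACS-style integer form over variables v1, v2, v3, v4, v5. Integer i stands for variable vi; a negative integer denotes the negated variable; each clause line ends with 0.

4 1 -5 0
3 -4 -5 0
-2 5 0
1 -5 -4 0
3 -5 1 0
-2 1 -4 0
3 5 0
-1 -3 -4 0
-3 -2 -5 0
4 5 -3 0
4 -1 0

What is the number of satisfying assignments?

Satisfying assignments:
  v1=0 v2=0 v3=1 v4=1 v5=0
Count: 1.

1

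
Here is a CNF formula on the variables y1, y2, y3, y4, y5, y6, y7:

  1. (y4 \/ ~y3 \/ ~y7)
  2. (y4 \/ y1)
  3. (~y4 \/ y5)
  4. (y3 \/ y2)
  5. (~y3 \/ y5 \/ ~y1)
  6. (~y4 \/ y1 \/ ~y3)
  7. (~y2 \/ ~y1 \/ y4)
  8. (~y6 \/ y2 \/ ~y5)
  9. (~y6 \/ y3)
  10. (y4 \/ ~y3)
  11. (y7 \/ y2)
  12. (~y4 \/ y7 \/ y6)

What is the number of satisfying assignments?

6

Satisfying assignments:
  y1=0 y2=1 y3=0 y4=1 y5=1 y6=0 y7=1
  y1=1 y2=0 y3=1 y4=1 y5=1 y6=0 y7=1
  y1=1 y2=1 y3=0 y4=1 y5=1 y6=0 y7=1
  y1=1 y2=1 y3=1 y4=1 y5=1 y6=0 y7=1
  y1=1 y2=1 y3=1 y4=1 y5=1 y6=1 y7=0
  y1=1 y2=1 y3=1 y4=1 y5=1 y6=1 y7=1
Count: 6.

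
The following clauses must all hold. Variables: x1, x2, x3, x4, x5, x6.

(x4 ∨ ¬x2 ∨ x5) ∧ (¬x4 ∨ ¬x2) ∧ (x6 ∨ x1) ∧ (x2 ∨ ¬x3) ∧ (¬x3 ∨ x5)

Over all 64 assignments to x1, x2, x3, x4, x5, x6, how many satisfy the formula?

18

Case analysis on x2 and x3:
  x2=1, x3=1: remaining (x1,x4,x5,x6) ∈ {(0,0,1,1); (1,0,1,0); (1,0,1,1)} — 3.
  x2=1, x3=0: remaining (x1,x4,x5,x6) ∈ {(0,0,1,1); (1,0,1,0); (1,0,1,1)} — 3.
  x2=0, x3=1: a clause becomes empty — 0.
  x2=0, x3=0: x4, x5 free; 3 ways for (x1,x6) × 2^2 = 12.
Total: 3 + 3 + 0 + 12 = 18.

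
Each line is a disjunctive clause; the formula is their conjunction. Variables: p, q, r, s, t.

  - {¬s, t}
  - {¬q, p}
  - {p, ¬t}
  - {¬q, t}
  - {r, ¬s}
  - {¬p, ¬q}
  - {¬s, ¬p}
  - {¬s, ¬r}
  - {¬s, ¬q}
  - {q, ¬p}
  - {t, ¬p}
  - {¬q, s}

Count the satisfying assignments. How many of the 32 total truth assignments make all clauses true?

The models are:
  p=0 q=0 r=0 s=0 t=0
  p=0 q=0 r=1 s=0 t=0
That's 2 in total.

2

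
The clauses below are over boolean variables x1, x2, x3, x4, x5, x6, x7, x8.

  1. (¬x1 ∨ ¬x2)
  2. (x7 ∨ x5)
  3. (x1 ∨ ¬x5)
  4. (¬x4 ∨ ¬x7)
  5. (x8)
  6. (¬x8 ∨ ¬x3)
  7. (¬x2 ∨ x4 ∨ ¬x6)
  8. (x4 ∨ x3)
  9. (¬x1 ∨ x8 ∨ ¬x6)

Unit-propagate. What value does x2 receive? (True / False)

(x8) is a unit clause: x8 = True.
(¬x3 ∨ ¬x8): since x8 = True, the clause reduces to (¬x3). x3 = False.
(x4 ∨ x3): since x3 = False, the clause reduces to (x4). x4 = True.
From (¬x7 ∨ ¬x4) and x4 = True: x7 = False.
(x5 ∨ x7) with x7 = False leaves only x5, so x5 = True.
(¬x5 ∨ x1): since x5 = True, the clause reduces to (x1). x1 = True.
(¬x2 ∨ ¬x1) with x1 = True leaves only ¬x2, so x2 = False.

False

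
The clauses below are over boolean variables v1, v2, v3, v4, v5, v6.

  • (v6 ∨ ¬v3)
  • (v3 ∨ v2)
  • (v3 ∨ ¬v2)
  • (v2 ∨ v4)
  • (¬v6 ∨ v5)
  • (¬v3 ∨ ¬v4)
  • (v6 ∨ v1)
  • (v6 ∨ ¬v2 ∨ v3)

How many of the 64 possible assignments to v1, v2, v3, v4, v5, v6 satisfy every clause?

2

The models are:
  v1=F v2=T v3=T v4=F v5=T v6=T
  v1=T v2=T v3=T v4=F v5=T v6=T
That's 2 in total.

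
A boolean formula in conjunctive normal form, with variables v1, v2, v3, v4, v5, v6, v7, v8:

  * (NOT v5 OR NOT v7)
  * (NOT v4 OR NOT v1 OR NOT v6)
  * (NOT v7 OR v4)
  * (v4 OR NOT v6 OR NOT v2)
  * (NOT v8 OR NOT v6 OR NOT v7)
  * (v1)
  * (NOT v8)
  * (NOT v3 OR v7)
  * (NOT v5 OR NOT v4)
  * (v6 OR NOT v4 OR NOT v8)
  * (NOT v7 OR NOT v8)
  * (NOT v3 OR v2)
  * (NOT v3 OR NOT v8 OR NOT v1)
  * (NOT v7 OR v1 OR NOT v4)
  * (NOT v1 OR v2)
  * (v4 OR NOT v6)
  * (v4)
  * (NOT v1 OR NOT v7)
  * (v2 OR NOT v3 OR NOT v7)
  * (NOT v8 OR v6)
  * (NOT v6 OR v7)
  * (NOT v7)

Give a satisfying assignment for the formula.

v1 = T, v2 = T, v3 = F, v4 = T, v5 = F, v6 = F, v7 = F, v8 = F

(v1) is a unit clause, so v1 = True.
The clause (NOT v8) is unit: v8 must be False.
(v2) is a unit clause, so v2 = True.
Unit propagation: (v4) forces v4 = True.
The clause (NOT v6) is unit: v6 must be False.
(NOT v5) is a unit clause, so v5 = False.
The clause (NOT v7) is unit: v7 must be False.
Unit propagation: (NOT v3) forces v3 = False.
Every clause has at least one true literal under this assignment.
Check each clause:
  1. (NOT v7 OR NOT v5) — NOT v7 is true.
  2. (NOT v4 OR NOT v1 OR NOT v6) — NOT v6 is true.
  3. (NOT v7 OR v4) — NOT v7 is true.
  4. (NOT v6 OR NOT v2 OR v4) — NOT v6 is true.
  5. (NOT v8 OR NOT v6 OR NOT v7) — NOT v8 is true.
  6. (v1) — v1 is true.
  7. (NOT v8) — NOT v8 is true.
  8. (v7 OR NOT v3) — NOT v3 is true.
  9. (NOT v4 OR NOT v5) — NOT v5 is true.
  10. (NOT v4 OR v6 OR NOT v8) — NOT v8 is true.
  11. (NOT v8 OR NOT v7) — NOT v8 is true.
  12. (NOT v3 OR v2) — v2 is true.
  13. (NOT v1 OR NOT v3 OR NOT v8) — NOT v8 is true.
  14. (v1 OR NOT v7 OR NOT v4) — v1 is true.
  15. (v2 OR NOT v1) — v2 is true.
  16. (v4 OR NOT v6) — NOT v6 is true.
  17. (v4) — v4 is true.
  18. (NOT v1 OR NOT v7) — NOT v7 is true.
  19. (NOT v7 OR NOT v3 OR v2) — NOT v7 is true.
  20. (NOT v8 OR v6) — NOT v8 is true.
  21. (NOT v6 OR v7) — NOT v6 is true.
  22. (NOT v7) — NOT v7 is true.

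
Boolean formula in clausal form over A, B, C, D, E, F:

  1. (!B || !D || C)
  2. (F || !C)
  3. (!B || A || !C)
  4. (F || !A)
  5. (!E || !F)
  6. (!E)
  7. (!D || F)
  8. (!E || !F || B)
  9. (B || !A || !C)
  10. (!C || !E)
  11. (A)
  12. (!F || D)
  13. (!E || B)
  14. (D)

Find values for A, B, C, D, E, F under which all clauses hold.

A = T, B = F, C = F, D = T, E = F, F = T

Unit propagation: (!E) forces E = False.
(A) is a unit clause, so A = True.
(F) is a unit clause, so F = True.
(D) is a unit clause, so D = True.
Branch on B: take B = False.
  then C is forced to False.
Every clause has at least one true literal under this assignment.
Check each clause:
  1. (!D || C || !B) — !B is true.
  2. (F || !C) — !C is true.
  3. (!B || !C || A) — A is true.
  4. (F || !A) — F is true.
  5. (!E || !F) — !E is true.
  6. (!E) — !E is true.
  7. (F || !D) — F is true.
  8. (!F || B || !E) — !E is true.
  9. (!C || B || !A) — !C is true.
  10. (!C || !E) — !E is true.
  11. (A) — A is true.
  12. (D || !F) — D is true.
  13. (B || !E) — !E is true.
  14. (D) — D is true.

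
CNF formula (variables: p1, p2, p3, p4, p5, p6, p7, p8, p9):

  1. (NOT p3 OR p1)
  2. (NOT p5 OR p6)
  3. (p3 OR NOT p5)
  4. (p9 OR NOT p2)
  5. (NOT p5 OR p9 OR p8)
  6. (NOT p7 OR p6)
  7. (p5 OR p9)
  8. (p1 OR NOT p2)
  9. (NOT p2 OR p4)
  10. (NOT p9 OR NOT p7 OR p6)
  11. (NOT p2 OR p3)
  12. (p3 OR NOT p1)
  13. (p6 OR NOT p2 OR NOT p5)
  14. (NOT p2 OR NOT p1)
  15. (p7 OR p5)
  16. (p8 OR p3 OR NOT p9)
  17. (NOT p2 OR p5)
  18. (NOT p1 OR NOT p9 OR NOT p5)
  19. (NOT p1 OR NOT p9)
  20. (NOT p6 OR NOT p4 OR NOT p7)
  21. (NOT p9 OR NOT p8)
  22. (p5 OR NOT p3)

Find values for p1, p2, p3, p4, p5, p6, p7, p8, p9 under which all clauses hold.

p1=1  p2=0  p3=1  p4=0  p5=1  p6=1  p7=1  p8=1  p9=0

p2 occurs only negated in the remaining clauses — set p2 = False.
Try p1 = True.
  then p3 is forced to True.
  then p9 is forced to False.
  then p5 is forced to True.
  then p6 is forced to True.
  then p8 is forced to True.
Set p4 = False and propagate.
p7 is now unconstrained; take p7 = True.
Every clause has at least one true literal under this assignment.
Check each clause:
  1. (NOT p3 OR p1) — p1 is true.
  2. (NOT p5 OR p6) — p6 is true.
  3. (p3 OR NOT p5) — p3 is true.
  4. (NOT p2 OR p9) — NOT p2 is true.
  5. (p8 OR NOT p5 OR p9) — p8 is true.
  6. (NOT p7 OR p6) — p6 is true.
  7. (p5 OR p9) — p5 is true.
  8. (p1 OR NOT p2) — p1 is true.
  9. (NOT p2 OR p4) — NOT p2 is true.
  10. (p6 OR NOT p7 OR NOT p9) — p6 is true.
  11. (NOT p2 OR p3) — p3 is true.
  12. (p3 OR NOT p1) — p3 is true.
  13. (NOT p5 OR NOT p2 OR p6) — NOT p2 is true.
  14. (NOT p2 OR NOT p1) — NOT p2 is true.
  15. (p5 OR p7) — p5 is true.
  16. (p8 OR p3 OR NOT p9) — p8 is true.
  17. (p5 OR NOT p2) — p5 is true.
  18. (NOT p1 OR NOT p9 OR NOT p5) — NOT p9 is true.
  19. (NOT p1 OR NOT p9) — NOT p9 is true.
  20. (NOT p6 OR NOT p4 OR NOT p7) — NOT p4 is true.
  21. (NOT p9 OR NOT p8) — NOT p9 is true.
  22. (NOT p3 OR p5) — p5 is true.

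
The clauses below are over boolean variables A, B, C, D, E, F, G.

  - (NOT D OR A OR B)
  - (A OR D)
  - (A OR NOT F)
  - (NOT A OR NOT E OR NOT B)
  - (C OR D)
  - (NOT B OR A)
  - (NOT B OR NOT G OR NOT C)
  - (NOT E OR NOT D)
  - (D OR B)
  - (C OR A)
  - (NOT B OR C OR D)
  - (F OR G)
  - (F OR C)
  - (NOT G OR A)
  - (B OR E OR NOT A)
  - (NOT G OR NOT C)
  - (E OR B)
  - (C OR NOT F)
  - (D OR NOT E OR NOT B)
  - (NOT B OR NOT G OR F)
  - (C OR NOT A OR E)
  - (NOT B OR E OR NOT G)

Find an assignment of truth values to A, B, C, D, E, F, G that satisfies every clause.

A=True, B=True, C=True, D=True, E=False, F=True, G=False

Branch on A: take A = True.
Branch on B: take B = True.
  then E is forced to False.
  then C is forced to True.
  then G is forced to False.
  then F is forced to True.
D is now unconstrained; take D = True.
Check each clause:
  1. (A OR B OR NOT D) — A is true.
  2. (A OR D) — A is true.
  3. (A OR NOT F) — A is true.
  4. (NOT B OR NOT A OR NOT E) — NOT E is true.
  5. (D OR C) — C is true.
  6. (NOT B OR A) — A is true.
  7. (NOT B OR NOT C OR NOT G) — NOT G is true.
  8. (NOT D OR NOT E) — NOT E is true.
  9. (B OR D) — B is true.
  10. (C OR A) — A is true.
  11. (NOT B OR D OR C) — C is true.
  12. (F OR G) — F is true.
  13. (C OR F) — C is true.
  14. (NOT G OR A) — A is true.
  15. (B OR E OR NOT A) — B is true.
  16. (NOT C OR NOT G) — NOT G is true.
  17. (B OR E) — B is true.
  18. (C OR NOT F) — C is true.
  19. (NOT B OR D OR NOT E) — NOT E is true.
  20. (NOT B OR F OR NOT G) — NOT G is true.
  21. (C OR NOT A OR E) — C is true.
  22. (NOT B OR E OR NOT G) — NOT G is true.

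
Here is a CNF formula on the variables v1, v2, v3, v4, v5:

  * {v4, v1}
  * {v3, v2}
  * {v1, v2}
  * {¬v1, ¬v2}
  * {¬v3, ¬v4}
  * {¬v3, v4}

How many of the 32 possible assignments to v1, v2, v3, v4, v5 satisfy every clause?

Satisfying assignments:
  v1=F v2=T v3=F v4=T v5=F
  v1=F v2=T v3=F v4=T v5=T
Count: 2.

2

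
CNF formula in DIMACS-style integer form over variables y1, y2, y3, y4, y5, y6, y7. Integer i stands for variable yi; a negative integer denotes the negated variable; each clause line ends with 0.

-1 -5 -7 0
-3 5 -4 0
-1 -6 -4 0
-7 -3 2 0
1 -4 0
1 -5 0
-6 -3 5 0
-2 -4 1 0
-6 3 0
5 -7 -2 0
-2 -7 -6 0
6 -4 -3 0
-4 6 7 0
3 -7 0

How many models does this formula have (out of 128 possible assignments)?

14

Case analysis on y3 and y4:
  y3=1, y4=1: a clause becomes empty — 0.
  y3=1, y4=0: y2 free; 4 ways for (y1,y5,y6,y7) × 2^1 = 8.
  y3=0, y4=1: a clause becomes empty — 0.
  y3=0, y4=0: y2 free; 3 ways for (y1,y5,y6,y7) × 2^1 = 6.
Total: 0 + 8 + 0 + 6 = 14.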